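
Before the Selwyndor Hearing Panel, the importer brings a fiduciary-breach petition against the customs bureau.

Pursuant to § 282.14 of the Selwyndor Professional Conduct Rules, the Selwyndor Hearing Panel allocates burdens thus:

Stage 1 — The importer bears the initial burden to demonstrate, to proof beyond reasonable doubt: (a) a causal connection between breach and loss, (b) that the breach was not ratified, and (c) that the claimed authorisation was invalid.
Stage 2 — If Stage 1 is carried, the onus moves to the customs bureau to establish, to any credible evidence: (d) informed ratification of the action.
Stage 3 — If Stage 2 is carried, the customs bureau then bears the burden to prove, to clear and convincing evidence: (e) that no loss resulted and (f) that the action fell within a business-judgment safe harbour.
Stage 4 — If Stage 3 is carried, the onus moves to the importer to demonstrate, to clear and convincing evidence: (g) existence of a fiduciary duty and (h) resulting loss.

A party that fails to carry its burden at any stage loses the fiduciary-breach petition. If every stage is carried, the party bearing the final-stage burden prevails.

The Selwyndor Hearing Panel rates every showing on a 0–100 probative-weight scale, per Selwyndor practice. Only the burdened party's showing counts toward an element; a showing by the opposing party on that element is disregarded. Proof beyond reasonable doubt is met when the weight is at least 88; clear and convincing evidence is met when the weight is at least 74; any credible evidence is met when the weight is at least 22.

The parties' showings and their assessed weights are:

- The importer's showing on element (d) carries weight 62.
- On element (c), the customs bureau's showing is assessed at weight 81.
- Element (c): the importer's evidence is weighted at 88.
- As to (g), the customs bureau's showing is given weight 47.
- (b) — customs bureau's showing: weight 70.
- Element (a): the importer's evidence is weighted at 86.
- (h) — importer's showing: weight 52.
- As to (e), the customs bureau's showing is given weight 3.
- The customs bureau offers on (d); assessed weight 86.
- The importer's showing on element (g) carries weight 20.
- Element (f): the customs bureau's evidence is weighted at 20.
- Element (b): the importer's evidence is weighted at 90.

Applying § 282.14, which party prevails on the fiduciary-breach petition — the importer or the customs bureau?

customs bureau

Stage 1 (importer, proof beyond reasonable doubt, weight is at least 88): (a) 86 < 88 — fails; (b) 90 (customs bureau's 70 disregarded) ≥ 88 — meets; (c) 88 (customs bureau's 81 disregarded) ≥ 88 — meets.
  The importer does not carry Stage 1.
The customs bureau prevails.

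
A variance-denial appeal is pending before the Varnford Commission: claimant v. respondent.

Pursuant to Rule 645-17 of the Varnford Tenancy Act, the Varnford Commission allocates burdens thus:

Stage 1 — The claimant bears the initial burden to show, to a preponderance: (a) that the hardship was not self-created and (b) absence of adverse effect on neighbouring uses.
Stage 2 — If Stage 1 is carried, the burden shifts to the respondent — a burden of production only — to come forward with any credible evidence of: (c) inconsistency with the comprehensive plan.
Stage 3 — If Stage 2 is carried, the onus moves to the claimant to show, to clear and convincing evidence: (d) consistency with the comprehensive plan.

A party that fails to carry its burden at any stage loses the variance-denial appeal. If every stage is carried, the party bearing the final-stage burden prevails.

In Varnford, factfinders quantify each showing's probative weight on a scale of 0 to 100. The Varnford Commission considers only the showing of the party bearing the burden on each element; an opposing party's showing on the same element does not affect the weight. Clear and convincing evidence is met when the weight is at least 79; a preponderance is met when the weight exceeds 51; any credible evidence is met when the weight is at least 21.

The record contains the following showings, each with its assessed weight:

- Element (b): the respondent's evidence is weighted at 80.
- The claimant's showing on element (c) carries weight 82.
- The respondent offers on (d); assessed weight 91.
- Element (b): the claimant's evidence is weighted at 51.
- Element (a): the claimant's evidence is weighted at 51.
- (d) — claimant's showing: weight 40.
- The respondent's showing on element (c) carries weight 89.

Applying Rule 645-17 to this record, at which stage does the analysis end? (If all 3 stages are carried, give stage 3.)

At Stage 1 the claimant must meet a preponderance (weight exceeds 51): on (a) the weight is 51, ≤ 51, so (a) does not meet the standard; on (b) the weight is 51 (the respondent's 80 is given no effect), which does not exceed 51, so (b) does not meet the standard.
  The claimant does not carry Stage 1.
The analysis ends at Stage 1; the respondent prevails.

stage 1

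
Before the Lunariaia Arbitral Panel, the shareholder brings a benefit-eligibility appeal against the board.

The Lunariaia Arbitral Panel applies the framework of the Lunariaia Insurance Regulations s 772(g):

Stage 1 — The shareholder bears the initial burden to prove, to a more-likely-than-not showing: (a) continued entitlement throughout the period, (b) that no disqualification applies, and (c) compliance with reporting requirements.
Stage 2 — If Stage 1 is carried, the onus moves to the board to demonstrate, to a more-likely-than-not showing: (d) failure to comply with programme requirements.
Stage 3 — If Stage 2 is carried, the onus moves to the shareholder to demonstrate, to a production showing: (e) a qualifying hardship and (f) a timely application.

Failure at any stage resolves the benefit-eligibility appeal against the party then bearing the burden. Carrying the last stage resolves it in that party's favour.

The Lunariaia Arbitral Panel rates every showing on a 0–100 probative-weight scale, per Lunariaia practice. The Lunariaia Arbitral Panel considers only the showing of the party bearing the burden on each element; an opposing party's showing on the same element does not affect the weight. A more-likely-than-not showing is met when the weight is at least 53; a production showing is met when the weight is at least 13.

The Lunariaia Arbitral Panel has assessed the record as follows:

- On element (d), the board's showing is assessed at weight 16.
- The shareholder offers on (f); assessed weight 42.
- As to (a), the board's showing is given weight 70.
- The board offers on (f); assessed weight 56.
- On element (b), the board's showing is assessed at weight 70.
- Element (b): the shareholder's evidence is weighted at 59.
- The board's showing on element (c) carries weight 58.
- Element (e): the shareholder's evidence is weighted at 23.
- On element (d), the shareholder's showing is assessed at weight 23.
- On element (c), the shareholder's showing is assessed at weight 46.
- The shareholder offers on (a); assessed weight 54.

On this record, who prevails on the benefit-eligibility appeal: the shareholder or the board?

Stage 1 (shareholder, a more-likely-than-not showing, weight is at least 53): (a) 54 (board's 70 disregarded) ≥ 53 — meets; (b) 59 (board's 70 disregarded) ≥ 53 — meets; (c) 46 (board's 58 disregarded) < 53 — fails.
  Not every element is met, so the shareholder fails to carry Stage 1.
The board prevails.

board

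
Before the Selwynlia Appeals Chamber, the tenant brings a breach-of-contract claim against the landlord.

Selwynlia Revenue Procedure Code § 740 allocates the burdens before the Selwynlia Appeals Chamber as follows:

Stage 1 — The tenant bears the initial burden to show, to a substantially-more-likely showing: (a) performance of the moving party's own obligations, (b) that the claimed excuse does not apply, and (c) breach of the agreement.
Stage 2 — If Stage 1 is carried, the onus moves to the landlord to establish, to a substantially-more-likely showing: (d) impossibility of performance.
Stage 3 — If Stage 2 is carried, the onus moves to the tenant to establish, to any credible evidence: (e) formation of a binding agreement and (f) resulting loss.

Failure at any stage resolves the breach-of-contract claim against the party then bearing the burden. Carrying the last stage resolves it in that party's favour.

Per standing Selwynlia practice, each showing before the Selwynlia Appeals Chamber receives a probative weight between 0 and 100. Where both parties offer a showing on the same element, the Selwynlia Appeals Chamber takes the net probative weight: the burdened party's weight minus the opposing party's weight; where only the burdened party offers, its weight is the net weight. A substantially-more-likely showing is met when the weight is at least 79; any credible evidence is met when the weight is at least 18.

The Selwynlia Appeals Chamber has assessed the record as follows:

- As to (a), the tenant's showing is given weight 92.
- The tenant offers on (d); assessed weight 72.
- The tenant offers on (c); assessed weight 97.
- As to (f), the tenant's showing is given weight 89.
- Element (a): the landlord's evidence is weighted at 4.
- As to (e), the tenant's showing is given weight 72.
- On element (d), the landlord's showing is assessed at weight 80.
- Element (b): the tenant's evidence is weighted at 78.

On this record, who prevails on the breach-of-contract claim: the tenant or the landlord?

At Stage 1 the tenant must meet a substantially-more-likely showing (weight is at least 79): on (a) the weight is 92 less the opposing 4 gives net 88, ≥ 79, so (a) meets the standard; on (b) the weight is 78, which does not reach 79, so (b) does not meet the standard; on (c) the weight is 97, which does reach 79, so (c) meets the standard.
  Not every element is met, so the tenant fails to carry Stage 1.
So the landlord prevails.

landlord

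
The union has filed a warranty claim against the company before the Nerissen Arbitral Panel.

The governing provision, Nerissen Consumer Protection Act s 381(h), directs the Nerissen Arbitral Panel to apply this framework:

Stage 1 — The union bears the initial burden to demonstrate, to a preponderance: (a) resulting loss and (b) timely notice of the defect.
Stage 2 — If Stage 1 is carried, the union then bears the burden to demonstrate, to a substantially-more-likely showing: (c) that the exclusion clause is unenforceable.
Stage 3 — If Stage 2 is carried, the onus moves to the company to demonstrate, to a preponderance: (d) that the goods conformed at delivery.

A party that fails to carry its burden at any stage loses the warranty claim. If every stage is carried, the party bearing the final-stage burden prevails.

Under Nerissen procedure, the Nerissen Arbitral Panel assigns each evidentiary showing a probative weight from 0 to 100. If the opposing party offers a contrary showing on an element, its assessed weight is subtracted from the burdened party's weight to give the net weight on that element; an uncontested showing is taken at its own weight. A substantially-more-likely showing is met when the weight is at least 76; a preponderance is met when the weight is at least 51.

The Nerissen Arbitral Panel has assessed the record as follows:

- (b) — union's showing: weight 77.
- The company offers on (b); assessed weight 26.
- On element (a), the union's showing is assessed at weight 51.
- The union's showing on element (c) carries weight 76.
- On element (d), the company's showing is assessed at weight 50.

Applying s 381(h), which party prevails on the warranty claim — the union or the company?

union

Stage 1 (union, a preponderance, weight is at least 51): (a) 51 ≥ 51 — meets; (b) net 77−26=51 ≥ 51 — meets.
  All elements met. The union retains the burden for Stage 2.
Stage 2 (union, a substantially-more-likely showing, weight is at least 76): (c) 76 ≥ 76 — meets.
  All elements met. The burden passes to the company.
Stage 3 (company, a preponderance, weight is at least 51): (d) 50 < 51 — fails.
  The company does not carry Stage 3.
The analysis ends at Stage 3; the union prevails.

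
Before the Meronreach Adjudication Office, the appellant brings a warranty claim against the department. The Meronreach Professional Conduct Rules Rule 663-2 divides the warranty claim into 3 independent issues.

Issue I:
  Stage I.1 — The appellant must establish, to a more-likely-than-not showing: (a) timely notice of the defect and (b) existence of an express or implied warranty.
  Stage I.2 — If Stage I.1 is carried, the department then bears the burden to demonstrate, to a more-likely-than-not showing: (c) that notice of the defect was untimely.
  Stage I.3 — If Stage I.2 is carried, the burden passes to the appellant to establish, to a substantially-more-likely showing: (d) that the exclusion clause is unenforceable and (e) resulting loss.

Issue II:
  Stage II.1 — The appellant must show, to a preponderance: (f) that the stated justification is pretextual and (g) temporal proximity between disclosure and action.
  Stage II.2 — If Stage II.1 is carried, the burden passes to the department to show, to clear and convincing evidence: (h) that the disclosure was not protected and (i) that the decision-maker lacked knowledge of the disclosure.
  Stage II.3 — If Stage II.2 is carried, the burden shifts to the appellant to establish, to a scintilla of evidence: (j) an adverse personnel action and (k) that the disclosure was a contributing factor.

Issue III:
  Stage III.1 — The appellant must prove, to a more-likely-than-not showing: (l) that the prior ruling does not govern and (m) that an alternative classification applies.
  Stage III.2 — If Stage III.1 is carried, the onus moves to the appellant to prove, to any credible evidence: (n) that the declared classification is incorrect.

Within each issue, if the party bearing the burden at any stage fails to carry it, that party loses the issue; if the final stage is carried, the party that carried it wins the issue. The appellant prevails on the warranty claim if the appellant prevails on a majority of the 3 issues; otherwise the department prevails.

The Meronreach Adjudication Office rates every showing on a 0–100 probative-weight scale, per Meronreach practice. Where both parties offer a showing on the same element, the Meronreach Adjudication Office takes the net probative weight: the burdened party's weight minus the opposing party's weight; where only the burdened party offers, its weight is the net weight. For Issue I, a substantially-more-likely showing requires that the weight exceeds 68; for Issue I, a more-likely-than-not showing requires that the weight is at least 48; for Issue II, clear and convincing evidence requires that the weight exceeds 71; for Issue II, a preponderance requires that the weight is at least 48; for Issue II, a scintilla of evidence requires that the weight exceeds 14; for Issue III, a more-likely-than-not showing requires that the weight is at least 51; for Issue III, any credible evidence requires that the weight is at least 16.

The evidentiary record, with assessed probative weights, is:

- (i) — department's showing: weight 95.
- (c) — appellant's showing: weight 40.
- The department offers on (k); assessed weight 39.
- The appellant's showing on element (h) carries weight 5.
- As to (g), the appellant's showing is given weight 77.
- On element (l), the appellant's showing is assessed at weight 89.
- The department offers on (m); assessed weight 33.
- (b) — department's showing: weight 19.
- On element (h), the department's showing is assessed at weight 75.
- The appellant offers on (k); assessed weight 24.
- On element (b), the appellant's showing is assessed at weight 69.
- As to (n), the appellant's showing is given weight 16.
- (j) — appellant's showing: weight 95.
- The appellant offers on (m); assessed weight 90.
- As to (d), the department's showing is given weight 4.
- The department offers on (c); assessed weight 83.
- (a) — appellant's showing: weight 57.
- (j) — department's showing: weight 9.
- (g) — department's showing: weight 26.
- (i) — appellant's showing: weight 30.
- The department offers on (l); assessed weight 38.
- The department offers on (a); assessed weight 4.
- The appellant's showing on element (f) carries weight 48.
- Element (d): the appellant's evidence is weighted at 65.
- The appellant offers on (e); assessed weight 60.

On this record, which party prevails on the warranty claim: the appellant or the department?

— Issue I —
Stage I.1 (appellant, a more-likely-than-not showing, weight is at least 48): (a) net 57−4=53 ≥ 48 — meets; (b) net 69−19=50 ≥ 48 — meets.
  The appellant carries Stage I.1; the department now bears the burden.
Stage I.2 (department, a more-likely-than-not showing, weight is at least 48): (c) net 83−40=43 < 48 — fails.
  Not every element is met, so the department fails to carry Stage I.2.
The analysis ends at Stage I.2; the appellant prevails on this issue.
— Issue II —
Stage II.1 — burden on appellant; standard: a preponderance (weight is at least 48).
    (f): 48 ≥ 48 [met]
    (g): 77 − 26 = 51 ≥ 48 [met]
  All elements met. The burden passes to the department.
Stage II.2 — burden on department; standard: clear and convincing evidence (weight exceeds 71).
    (h): 75 − 5 = 70 ≤ 71 [not met]
    (i): 95 − 30 = 65 ≤ 71 [not met]
  Stage II.2 not carried; the department fails its burden.
So the appellant prevails on this issue.
— Issue III —
At Stage III.1 the appellant must meet a more-likely-than-not showing (weight is at least 51): on (l) the weight is 89 less the opposing 38 gives net 51, which does reach 51, so (l) meets the standard; on (m) the weight is 90 less the opposing 33 gives net 57, which does reach 51, so (m) meets the standard.
  Stage III.1 carried; the burden remains with the appellant.
At Stage III.2 the appellant must meet any credible evidence (weight is at least 16): on (n) the weight is 16, ≥ 16, so (n) meets the standard.
  Stage III.2 carried; the final stage is satisfied.
All stages carried — the appellant prevails on this issue.
Per-issue: Issue I → appellant; Issue II → appellant; Issue III → appellant. The appellant must prevail on a majority of issues; overall, the appellant prevails.

appellant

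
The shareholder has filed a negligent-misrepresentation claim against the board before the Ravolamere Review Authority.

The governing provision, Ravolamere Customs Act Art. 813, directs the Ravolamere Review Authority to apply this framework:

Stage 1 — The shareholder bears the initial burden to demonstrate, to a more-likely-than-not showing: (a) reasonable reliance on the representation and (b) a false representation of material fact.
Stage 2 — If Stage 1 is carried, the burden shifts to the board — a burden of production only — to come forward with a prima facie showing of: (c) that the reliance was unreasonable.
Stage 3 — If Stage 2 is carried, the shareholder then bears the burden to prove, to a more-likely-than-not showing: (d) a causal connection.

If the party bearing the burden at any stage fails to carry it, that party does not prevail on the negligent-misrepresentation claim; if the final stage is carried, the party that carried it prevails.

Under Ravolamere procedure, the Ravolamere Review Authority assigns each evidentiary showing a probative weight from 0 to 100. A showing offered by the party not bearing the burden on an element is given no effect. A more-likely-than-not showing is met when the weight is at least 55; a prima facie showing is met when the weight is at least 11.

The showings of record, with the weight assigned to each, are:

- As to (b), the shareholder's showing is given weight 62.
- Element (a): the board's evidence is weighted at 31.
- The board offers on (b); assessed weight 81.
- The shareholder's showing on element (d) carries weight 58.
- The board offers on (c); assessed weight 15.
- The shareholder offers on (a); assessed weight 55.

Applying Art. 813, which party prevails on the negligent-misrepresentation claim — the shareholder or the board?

Stage 1 — burden on shareholder; standard: a more-likely-than-not showing (weight is at least 55).
    (a): 55 (board's 31 disregarded) ≥ 55 [met]
    (b): 62 (board's 81 disregarded) ≥ 55 [met]
  Stage 1 is satisfied; the onus moves to the board.
Stage 2 — burden on board; standard: a prima facie showing (weight is at least 11).
    (c): 15 ≥ 11 [met]
  Stage 2 is satisfied; the onus moves to the shareholder.
Stage 3 — burden on shareholder; standard: a more-likely-than-not showing (weight is at least 55).
    (d): 58 ≥ 55 [met]
  All elements met at the final stage.
Every stage carried; the shareholder prevails.

shareholder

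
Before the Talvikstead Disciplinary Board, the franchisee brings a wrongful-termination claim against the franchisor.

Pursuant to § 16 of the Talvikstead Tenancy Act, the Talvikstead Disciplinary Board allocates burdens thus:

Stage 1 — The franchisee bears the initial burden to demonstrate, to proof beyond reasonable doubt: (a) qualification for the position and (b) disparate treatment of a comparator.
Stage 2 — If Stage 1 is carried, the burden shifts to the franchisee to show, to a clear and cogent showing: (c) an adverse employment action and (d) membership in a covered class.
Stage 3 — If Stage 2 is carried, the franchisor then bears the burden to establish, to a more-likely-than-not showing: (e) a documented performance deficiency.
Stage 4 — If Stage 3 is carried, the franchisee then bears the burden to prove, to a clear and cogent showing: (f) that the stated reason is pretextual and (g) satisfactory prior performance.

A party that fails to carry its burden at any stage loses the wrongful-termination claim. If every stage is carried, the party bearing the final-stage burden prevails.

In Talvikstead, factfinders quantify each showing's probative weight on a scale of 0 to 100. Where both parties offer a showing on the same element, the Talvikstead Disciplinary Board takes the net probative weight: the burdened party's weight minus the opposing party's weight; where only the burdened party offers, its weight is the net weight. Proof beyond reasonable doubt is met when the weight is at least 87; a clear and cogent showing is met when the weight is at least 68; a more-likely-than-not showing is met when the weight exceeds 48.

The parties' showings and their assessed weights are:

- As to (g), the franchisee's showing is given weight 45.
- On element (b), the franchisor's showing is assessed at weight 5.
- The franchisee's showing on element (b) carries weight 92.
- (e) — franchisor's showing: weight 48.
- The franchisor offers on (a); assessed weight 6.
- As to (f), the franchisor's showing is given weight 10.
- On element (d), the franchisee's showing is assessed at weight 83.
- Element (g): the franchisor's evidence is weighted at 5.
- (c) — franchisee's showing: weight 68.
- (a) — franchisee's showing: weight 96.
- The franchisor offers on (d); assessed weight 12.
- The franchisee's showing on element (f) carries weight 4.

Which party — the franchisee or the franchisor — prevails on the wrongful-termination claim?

Stage 1 — burden on franchisee; standard: proof beyond reasonable doubt (weight is at least 87).
    (a): 96 − 6 = 90 ≥ 87 [met]
    (b): 92 − 5 = 87 ≥ 87 [met]
  All elements met. The franchisee retains the burden for Stage 2.
Stage 2 — burden on franchisee; standard: a clear and cogent showing (weight is at least 68).
    (c): 68 ≥ 68 [met]
    (d): 83 − 12 = 71 ≥ 68 [met]
  The franchisee carries Stage 2; the franchisor now bears the burden.
Stage 3 — burden on franchisor; standard: a more-likely-than-not showing (weight exceeds 48).
    (e): 48 ≤ 48 [not met]
  The franchisor does not carry Stage 3.
The franchisee prevails.

franchisee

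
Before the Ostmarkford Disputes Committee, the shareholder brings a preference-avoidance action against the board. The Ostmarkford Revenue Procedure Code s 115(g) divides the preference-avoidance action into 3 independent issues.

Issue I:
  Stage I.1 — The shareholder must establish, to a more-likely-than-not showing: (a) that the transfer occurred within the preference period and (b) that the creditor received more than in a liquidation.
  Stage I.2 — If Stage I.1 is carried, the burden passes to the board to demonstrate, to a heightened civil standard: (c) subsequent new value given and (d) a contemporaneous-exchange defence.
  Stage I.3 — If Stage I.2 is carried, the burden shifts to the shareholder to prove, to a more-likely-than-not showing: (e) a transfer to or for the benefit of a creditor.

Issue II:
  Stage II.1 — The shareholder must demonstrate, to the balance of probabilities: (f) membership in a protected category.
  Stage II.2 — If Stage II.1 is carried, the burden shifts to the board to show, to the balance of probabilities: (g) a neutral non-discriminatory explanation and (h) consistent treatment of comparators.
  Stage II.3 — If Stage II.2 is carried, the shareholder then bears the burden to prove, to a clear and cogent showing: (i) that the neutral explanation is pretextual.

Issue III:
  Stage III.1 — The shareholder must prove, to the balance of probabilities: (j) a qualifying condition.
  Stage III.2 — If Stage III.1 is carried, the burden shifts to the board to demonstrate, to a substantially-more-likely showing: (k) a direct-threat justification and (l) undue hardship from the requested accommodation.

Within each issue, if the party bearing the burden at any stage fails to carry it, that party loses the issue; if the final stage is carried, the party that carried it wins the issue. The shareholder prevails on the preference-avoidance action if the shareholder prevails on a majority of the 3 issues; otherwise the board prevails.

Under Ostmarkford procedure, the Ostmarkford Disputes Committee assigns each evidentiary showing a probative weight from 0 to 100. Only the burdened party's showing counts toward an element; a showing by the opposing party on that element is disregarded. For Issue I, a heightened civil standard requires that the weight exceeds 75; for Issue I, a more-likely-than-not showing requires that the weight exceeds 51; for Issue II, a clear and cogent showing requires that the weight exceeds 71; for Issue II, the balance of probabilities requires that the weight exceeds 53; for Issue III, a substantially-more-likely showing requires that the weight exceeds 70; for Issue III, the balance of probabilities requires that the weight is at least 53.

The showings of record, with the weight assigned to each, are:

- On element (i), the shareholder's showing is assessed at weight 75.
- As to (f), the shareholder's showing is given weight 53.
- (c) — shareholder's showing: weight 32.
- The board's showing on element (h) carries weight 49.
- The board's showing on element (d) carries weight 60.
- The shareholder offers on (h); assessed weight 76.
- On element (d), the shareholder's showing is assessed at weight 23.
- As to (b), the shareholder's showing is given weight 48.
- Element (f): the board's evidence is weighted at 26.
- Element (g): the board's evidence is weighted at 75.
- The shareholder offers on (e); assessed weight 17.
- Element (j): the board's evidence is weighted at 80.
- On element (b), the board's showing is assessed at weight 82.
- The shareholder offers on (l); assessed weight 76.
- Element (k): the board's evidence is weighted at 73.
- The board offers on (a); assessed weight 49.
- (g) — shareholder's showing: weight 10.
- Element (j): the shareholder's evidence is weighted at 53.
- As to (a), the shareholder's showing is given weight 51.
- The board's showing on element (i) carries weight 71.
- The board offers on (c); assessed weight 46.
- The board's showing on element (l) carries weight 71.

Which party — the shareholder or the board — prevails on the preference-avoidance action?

board

— Issue I —
At Stage I.1 the shareholder must meet a more-likely-than-not showing (weight exceeds 51): on (a) the weight is 51 (the board's 49 is given no effect), which does not exceed 51, so (a) does not meet the standard; on (b) the weight is 48 (the board's 82 is given no effect), ≤ 51, so (b) does not meet the standard.
  The shareholder does not carry Stage I.1.
The board prevails on this issue.
— Issue II —
Stage II.1 (shareholder, the balance of probabilities, weight exceeds 53): (f) 53 (board's 26 disregarded) ≤ 53 — fails.
  Not every element is met, so the shareholder fails to carry Stage II.1.
The analysis ends at Stage II.1; the board prevails on this issue.
— Issue III —
Stage III.1 (shareholder, the balance of probabilities, weight is at least 53): (j) 53 (board's 80 disregarded) ≥ 53 — meets.
  Stage III.1 carried; the burden shifts to the board.
Stage III.2 (board, a substantially-more-likely showing, weight exceeds 70): (k) 73 > 70 — meets; (l) 71 (shareholder's 76 disregarded) > 70 — meets.
  Stage III.2 carried; the final stage is satisfied.
Every stage carried; the board prevails on this issue.
Per-issue: Issue I → board; Issue II → board; Issue III → board. The shareholder must prevail on a majority of issues; overall, the board prevails.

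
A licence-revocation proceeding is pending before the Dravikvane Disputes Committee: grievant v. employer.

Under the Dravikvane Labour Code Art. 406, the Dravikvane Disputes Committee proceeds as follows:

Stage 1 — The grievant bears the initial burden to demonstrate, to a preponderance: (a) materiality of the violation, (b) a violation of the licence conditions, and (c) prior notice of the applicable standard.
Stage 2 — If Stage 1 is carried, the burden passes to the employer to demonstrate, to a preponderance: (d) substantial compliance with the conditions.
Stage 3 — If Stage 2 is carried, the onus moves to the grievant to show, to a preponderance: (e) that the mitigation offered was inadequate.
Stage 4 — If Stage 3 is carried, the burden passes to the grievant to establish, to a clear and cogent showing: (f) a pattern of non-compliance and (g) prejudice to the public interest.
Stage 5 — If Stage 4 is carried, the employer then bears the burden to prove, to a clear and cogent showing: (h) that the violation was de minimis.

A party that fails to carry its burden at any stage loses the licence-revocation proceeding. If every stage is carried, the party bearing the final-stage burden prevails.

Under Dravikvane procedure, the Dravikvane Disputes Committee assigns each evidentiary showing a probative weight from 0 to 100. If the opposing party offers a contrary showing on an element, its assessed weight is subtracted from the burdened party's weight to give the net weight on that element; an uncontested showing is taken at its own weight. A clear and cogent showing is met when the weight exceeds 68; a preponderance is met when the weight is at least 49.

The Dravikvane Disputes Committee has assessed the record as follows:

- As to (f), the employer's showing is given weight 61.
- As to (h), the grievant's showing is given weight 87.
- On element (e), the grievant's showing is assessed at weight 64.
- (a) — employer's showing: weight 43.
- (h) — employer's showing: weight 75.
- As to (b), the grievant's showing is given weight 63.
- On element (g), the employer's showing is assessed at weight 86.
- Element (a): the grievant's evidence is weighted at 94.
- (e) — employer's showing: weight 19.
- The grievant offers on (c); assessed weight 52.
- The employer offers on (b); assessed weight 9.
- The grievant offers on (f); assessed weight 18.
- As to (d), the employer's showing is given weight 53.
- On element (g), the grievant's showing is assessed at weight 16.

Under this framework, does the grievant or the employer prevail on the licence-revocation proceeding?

At Stage 1 the grievant must meet a preponderance (weight is at least 49): on (a) the weight is 94 less the opposing 43 gives net 51, ≥ 49, so (a) meets the standard; on (b) the weight is 63 less the opposing 9 gives net 54, ≥ 49, so (b) meets the standard; on (c) the weight is 52, ≥ 49, so (c) meets the standard.
  Stage 1 is satisfied; the onus moves to the employer.
At Stage 2 the employer must meet a preponderance (weight is at least 49): on (d) the weight is 53, ≥ 49, so (d) meets the standard.
  Stage 2 carried; the burden shifts to the grievant.
At Stage 3 the grievant must meet a preponderance (weight is at least 49): on (e) the weight is 64 less the opposing 19 gives net 45, < 49, so (e) does not meet the standard.
  Stage 3 not carried; the grievant fails its burden.
The employer prevails.

employer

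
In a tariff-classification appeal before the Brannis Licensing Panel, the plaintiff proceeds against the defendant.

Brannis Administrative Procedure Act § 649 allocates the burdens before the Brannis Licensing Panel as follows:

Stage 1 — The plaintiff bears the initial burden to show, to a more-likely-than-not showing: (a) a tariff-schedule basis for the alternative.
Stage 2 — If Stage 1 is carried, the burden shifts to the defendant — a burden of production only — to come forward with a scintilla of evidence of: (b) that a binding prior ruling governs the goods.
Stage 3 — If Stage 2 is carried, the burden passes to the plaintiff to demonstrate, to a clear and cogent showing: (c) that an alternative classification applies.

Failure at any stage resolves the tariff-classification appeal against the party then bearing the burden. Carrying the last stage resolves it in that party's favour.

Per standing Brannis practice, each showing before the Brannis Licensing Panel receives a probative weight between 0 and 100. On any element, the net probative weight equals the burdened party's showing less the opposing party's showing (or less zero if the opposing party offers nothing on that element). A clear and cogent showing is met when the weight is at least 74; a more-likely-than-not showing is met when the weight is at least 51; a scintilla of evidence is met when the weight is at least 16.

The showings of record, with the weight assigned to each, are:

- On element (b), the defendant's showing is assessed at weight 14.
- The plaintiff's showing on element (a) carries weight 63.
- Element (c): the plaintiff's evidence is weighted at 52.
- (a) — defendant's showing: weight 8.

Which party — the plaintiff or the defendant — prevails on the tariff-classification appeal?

plaintiff

Stage 1 (plaintiff, a more-likely-than-not showing, weight is at least 51): (a) net 63−8=55 ≥ 51 — meets.
  The plaintiff carries Stage 1; the defendant now bears the burden.
Stage 2 (defendant, a scintilla of evidence, weight is at least 16): (b) 14 < 16 — fails.
  The defendant does not carry Stage 2.
So the plaintiff prevails.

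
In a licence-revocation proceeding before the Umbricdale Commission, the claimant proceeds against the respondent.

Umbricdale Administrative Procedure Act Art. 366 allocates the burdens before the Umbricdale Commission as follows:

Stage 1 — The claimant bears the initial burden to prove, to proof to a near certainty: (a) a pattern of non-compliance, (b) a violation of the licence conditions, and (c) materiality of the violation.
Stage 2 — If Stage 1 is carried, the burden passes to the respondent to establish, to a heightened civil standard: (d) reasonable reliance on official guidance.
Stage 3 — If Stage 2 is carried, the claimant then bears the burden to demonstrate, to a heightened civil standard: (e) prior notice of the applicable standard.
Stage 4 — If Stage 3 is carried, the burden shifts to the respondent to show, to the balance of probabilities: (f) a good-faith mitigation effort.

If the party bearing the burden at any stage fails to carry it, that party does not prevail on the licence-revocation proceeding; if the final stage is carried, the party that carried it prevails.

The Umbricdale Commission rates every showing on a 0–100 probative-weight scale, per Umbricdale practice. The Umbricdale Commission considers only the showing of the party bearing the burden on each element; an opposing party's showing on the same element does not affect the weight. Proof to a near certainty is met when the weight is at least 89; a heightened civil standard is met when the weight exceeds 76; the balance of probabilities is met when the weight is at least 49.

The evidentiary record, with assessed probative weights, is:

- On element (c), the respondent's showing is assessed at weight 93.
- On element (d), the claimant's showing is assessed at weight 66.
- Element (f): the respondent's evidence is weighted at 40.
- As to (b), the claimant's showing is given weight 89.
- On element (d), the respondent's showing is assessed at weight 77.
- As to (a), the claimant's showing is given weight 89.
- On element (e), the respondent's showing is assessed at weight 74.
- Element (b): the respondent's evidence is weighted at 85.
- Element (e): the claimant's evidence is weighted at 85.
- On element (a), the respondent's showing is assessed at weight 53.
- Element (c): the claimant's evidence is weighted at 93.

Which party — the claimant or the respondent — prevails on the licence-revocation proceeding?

Stage 1 (claimant, proof to a near certainty, weight is at least 89): (a) 89 (respondent's 53 disregarded) ≥ 89 — meets; (b) 89 (respondent's 85 disregarded) ≥ 89 — meets; (c) 93 (respondent's 93 disregarded) ≥ 89 — meets.
  The claimant carries Stage 1; the respondent now bears the burden.
Stage 2 (respondent, a heightened civil standard, weight exceeds 76): (d) 77 (claimant's 66 disregarded) > 76 — meets.
  Stage 2 is satisfied; the onus moves to the claimant.
Stage 3 (claimant, a heightened civil standard, weight exceeds 76): (e) 85 (respondent's 74 disregarded) > 76 — meets.
  Stage 3 carried; the burden shifts to the respondent.
Stage 4 (respondent, the balance of probabilities, weight is at least 49): (f) 40 < 49 — fails.
  The respondent does not carry Stage 4.
The claimant prevails.

claimant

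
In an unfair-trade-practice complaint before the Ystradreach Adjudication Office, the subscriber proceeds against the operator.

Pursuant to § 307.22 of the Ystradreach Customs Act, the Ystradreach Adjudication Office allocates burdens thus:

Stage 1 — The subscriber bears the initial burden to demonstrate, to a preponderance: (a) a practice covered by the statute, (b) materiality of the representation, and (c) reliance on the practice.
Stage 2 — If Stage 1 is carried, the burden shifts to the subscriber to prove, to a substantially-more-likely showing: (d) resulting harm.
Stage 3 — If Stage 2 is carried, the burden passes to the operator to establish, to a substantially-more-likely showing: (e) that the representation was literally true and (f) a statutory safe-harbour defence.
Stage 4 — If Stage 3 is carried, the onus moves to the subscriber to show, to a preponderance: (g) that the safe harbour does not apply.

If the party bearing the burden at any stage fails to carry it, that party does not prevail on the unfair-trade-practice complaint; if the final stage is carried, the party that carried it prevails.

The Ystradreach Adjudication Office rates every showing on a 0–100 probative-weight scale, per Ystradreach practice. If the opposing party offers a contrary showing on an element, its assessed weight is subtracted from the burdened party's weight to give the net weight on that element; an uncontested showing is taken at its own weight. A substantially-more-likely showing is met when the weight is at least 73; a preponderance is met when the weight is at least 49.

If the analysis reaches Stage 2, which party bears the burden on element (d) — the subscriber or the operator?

Stage 2's rule assigns the burden to the subscriber (to a substantially-more-likely showing).

subscriber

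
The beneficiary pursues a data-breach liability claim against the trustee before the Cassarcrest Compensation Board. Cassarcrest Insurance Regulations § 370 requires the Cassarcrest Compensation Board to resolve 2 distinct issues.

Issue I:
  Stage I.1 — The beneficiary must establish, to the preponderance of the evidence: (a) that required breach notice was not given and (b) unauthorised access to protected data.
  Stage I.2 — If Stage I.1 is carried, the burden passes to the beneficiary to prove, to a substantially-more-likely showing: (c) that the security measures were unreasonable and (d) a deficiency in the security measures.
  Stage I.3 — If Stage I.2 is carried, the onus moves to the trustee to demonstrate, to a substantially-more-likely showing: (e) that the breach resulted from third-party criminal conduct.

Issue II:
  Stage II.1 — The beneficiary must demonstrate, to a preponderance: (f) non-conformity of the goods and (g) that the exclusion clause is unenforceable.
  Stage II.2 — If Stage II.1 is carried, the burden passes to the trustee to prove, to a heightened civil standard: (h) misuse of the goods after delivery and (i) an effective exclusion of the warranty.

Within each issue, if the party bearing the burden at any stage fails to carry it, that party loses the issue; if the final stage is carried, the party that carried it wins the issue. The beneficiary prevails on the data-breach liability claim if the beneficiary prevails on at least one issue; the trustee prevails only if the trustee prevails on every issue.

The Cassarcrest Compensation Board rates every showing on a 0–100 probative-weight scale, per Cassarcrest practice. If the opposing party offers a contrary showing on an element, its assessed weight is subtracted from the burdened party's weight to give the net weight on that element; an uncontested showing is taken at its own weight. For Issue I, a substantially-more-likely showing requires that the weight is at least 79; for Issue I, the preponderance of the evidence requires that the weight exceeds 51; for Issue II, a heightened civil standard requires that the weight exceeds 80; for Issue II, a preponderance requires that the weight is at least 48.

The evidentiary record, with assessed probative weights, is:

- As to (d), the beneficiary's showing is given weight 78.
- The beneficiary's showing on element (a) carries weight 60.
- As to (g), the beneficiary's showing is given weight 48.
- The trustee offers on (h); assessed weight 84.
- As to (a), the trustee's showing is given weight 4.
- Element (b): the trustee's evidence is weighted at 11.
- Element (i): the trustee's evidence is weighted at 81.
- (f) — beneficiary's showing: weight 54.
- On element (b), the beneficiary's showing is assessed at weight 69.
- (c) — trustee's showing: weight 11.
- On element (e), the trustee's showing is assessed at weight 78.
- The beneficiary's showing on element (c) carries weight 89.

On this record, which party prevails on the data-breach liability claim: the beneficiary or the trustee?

— Issue I —
Stage I.1 (beneficiary, the preponderance of the evidence, weight exceeds 51): (a) net 60−4=56 > 51 — meets; (b) net 69−11=58 > 51 — meets.
  Stage I.1 is satisfied; the beneficiary continues to bear the burden.
Stage I.2 (beneficiary, a substantially-more-likely showing, weight is at least 79): (c) net 89−11=78 < 79 — fails; (d) 78 < 79 — fails.
  Not every element is met, so the beneficiary fails to carry Stage I.2.
So the trustee prevails on this issue.
— Issue II —
At Stage II.1 the beneficiary must meet a preponderance (weight is at least 48): on (f) the weight is 54, which does reach 48, so (f) meets the standard; on (g) the weight is 48, which does reach 48, so (g) meets the standard.
  The beneficiary carries Stage II.1; the trustee now bears the burden.
At Stage II.2 the trustee must meet a heightened civil standard (weight exceeds 80): on (h) the weight is 84, which does exceed 80, so (h) meets the standard; on (i) the weight is 81, which does exceed 80, so (i) meets the standard.
  Stage II.2 carried; the final stage is satisfied.
All stages carried — the trustee prevails on this issue.
Per-issue: Issue I → trustee; Issue II → trustee. The beneficiary must prevail on at least one issue; overall, the trustee prevails.

trustee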